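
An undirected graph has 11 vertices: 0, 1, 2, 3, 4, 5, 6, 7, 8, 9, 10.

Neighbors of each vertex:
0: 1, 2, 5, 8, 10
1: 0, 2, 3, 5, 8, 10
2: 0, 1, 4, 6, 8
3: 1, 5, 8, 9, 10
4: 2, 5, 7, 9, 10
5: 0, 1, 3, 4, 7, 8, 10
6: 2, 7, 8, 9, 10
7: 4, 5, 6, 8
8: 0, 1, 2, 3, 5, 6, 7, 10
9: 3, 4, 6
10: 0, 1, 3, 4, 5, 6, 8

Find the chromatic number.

1, 3, 5, 8, 10 are mutually adjacent (a clique of size 5), so at least 5 colors are needed.
5 colors suffice: color a → {4, 8}; color b → {2, 7, 9, 10}; color c → {5, 6}; color d → {1}; color e → {0, 3}. Each edge has distinct colors on its endpoints.

5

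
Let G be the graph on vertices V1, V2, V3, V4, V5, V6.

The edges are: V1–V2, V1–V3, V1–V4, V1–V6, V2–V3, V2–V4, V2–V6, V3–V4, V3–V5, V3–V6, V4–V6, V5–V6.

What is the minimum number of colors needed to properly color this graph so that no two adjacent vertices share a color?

V1, V2, V3, V4, V6 are pairwise adjacent (a clique of size 5), so at least 5 colors are needed.
5 colors suffice: color 1 → {V6}; color 2 → {V3}; color 3 → {V1, V5}; color 4 → {V4}; color 5 → {V2}. No two adjacent vertices share a color.

5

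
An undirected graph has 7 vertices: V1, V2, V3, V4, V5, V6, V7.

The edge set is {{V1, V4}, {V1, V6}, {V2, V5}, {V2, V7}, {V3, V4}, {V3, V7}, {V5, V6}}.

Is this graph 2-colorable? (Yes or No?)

No

The cycle V6-V1-V4-V3-V7-V2-V5-V6 has odd length 7, so it cannot be 2-colored; at least 3 colors are needed.
So 2 colors are not enough.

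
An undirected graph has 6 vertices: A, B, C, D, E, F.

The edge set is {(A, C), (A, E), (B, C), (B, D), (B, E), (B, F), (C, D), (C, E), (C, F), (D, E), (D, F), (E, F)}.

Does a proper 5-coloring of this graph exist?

The chromatic number is 5. B, C, D, E, F form a clique, so at least 5 colors are needed.
5 colors suffice: color 1 → {C}; color 2 → {E}; color 3 → {A, F}; color 4 → {D}; color 5 → {B}.
That is already a proper 5-coloring.

Yes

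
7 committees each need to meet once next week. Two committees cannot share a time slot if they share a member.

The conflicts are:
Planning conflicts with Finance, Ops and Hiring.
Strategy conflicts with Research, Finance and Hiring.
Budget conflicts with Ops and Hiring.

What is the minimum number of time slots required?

Strategy and Finance conflict, so at least 2 time slots are needed.
2 time slots suffice: time slot 1 → {Planning, Strategy, Budget}; time slot 2 → {Research, Finance, Ops, Hiring}. Every pair that conflicts lands in different time slots.

2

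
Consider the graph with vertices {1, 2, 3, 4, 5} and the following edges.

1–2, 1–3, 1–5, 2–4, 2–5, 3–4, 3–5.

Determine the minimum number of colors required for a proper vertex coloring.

1, 3, 5 are pairwise adjacent, so at least 3 colors are needed.
3 colors suffice: color red → {2, 3}; color blue → {1, 4}; color green → {5}. No two adjacent vertices share a color.

3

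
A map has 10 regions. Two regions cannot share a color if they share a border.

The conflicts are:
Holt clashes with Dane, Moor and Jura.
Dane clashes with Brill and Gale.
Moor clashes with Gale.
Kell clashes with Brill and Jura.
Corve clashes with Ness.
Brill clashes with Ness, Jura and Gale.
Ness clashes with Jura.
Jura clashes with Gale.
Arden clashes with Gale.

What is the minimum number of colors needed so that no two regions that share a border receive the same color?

3

Kell, Brill, Jura are mutually in conflict, so at least 3 colors are needed.
3 colors suffice: color 1 → {Dane, Moor, Corve, Jura, Arden}; color 2 → {Holt, Brill}; color 3 → {Kell, Ness, Gale}. Every pair that conflicts lands in different colors.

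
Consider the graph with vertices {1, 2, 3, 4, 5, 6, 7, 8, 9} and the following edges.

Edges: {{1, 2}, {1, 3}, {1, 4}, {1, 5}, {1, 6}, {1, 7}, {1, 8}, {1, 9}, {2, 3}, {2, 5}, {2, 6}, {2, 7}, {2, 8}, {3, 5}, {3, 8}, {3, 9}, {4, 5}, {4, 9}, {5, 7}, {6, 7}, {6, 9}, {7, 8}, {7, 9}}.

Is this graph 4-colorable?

Yes

The chromatic number is 4. 1, 6, 7, 9 form a clique, so at least 4 colors are needed.
4 colors suffice: 1=a, 2=c, 3=b, 4=b, 5=d, 6=d, 7=b, 8=d, 9=c.
That is already a proper 4-coloring.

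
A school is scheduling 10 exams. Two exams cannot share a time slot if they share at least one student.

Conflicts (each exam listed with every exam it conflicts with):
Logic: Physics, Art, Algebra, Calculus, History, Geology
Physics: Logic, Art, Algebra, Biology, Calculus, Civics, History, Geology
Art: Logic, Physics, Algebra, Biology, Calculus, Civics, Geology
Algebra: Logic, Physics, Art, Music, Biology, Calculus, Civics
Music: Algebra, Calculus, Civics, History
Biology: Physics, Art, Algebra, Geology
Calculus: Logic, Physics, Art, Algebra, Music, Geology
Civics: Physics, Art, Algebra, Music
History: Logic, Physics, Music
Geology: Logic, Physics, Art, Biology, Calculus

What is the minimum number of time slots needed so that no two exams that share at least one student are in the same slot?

Logic, Physics, Art, Calculus, Geology all conflict with each other, so at least 5 time slots are needed.
5 time slots suffice: time slot 1 → {Physics, Music}; time slot 2 → {Art, History}; time slot 3 → {Algebra, Geology}; time slot 4 → {Logic, Biology, Civics}; time slot 5 → {Calculus}. No two conflicting exams share a time slot.

5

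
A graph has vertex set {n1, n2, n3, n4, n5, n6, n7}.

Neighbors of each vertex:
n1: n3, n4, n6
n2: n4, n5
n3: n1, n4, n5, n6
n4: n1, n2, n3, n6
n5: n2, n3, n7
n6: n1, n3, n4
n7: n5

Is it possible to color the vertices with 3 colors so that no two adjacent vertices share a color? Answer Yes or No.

No

n1, n3, n4, n6 form a clique, so at least 4 colors are needed.
So 3 colors are not enough.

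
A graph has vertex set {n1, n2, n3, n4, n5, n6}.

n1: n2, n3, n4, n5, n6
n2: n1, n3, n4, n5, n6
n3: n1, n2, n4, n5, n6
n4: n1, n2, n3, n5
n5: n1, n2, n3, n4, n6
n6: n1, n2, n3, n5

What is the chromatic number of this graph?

5

n1, n2, n3, n5, n6 are pairwise adjacent (a clique of size 5), so at least 5 colors are needed.
A valid assignment using 5 colors: n1=4, n2=3, n3=2, n4=5, n5=1, n6=5. Each edge has distinct colors on its endpoints.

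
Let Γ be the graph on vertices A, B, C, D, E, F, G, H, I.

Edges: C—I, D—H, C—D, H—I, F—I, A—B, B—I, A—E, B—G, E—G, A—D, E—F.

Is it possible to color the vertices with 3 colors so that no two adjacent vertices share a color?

Yes

The chromatic number is 3. The cycle I-H-D-A-B-I has odd length 5, so it cannot be 2-colored; at least 3 colors are needed.
3 colors suffice: color 1 → {D, E, I}; color 2 → {A, C, F, G, H}; color 3 → {B}.
That is already a proper 3-coloring.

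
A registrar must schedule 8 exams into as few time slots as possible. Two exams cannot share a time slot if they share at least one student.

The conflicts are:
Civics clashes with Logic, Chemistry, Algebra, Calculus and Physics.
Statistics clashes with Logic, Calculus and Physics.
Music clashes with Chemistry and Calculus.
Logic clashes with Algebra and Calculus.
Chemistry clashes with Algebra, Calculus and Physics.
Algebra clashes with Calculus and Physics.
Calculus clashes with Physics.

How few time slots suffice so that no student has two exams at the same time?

5

Civics, Chemistry, Algebra, Calculus, Physics are mutually in conflict, so at least 5 time slots are needed.
5 time slots suffice: time slot 1 → {Calculus}; time slot 2 → {Logic, Chemistry}; time slot 3 → {Civics, Statistics, Music}; time slot 4 → {Physics}; time slot 5 → {Algebra}. Every pair that conflicts lands in different time slots.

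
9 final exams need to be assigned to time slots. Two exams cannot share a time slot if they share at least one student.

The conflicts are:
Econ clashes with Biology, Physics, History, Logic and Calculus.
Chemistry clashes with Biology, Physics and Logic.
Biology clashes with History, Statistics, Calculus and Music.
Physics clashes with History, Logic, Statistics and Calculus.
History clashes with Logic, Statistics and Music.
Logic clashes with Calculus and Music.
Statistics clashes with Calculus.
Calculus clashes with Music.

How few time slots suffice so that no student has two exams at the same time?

4

Econ, Physics, Logic, Calculus all conflict with each other, so at least 4 time slots are needed.
4 time slots suffice: time slot 1 → {Chemistry, History, Calculus}; time slot 2 → {Biology, Logic}; time slot 3 → {Physics, Music}; time slot 4 → {Econ, Statistics}. Every pair that conflicts lands in different time slots.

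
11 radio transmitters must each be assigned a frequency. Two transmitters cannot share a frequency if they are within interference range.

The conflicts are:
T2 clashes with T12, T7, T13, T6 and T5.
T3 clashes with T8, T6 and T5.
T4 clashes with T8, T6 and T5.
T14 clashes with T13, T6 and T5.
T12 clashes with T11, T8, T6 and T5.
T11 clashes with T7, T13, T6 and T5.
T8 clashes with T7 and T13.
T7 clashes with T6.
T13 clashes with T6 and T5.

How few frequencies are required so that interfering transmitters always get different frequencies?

3

T2, T12, T6 are mutually in conflict, so at least 3 frequencies are needed.
Using 3 frequencies: T2=3, T3=2, T4=2, T14=3, T12=2, T11=3, T8=1, T7=2, T13=2, T6=1, T5=1. Each listed conflict is separated.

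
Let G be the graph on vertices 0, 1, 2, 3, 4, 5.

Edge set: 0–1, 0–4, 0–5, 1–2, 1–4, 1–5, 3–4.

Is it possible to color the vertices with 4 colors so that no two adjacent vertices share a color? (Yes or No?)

The chromatic number is 3. 0, 1, 4 are mutually adjacent, so at least 3 colors are needed.
One proper 3-coloring: 0=c, 1=a, 2=b, 3=a, 4=b, 5=b.
Since 4 ≥ 3, a proper 4-coloring certainly exists.

Yes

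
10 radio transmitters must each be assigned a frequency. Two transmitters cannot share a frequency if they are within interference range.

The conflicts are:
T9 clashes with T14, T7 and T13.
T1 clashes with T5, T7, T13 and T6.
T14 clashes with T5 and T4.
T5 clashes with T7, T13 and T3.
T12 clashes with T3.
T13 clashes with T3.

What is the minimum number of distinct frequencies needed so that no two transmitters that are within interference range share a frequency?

3

T1, T5, T13 all conflict with each other, so at least 3 frequencies are needed.
3 frequencies suffice: frequency 1 → {T9, T5, T4, T12, T6}; frequency 2 → {T14, T7, T13}; frequency 3 → {T1, T3}. No two conflicting transmitters share a frequency.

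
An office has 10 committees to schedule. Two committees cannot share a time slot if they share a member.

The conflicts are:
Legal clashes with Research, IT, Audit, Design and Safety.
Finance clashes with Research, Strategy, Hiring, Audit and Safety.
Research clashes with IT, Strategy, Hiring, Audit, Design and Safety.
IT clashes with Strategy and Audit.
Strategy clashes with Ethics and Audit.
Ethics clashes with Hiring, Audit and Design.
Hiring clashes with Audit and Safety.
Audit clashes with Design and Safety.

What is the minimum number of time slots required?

5

Finance, Research, Hiring, Audit, Safety pairwise conflict, so at least 5 time slots are needed.
5 time slots suffice: time slot 1 → {Audit}; time slot 2 → {Research, Ethics}; time slot 3 → {Legal, Strategy, Hiring}; time slot 4 → {Finance, IT, Design}; time slot 5 → {Safety}. No two conflicting committees share a time slot.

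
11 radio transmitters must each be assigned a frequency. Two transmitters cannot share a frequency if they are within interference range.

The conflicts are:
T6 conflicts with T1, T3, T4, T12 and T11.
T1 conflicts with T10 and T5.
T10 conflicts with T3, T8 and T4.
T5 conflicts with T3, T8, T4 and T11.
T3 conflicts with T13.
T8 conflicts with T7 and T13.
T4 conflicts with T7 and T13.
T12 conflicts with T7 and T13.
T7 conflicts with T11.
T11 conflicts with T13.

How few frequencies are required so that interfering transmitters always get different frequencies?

2

T8 and T13 conflict, so at least 2 frequencies are needed.
2 frequencies suffice: frequency 1 → {T6, T10, T5, T7, T13}; frequency 2 → {T1, T3, T8, T4, T12, T11}. No two conflicting transmitters share a frequency.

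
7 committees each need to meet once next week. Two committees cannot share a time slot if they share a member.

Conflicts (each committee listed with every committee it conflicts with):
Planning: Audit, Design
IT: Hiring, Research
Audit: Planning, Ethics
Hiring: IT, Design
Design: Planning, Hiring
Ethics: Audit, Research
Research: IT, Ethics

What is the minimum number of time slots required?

3

The cycle Audit-Planning-Design-Hiring-IT-Research-Ethics-Audit has odd length 7, so it cannot be 2-colored; at least 3 time slots are needed.
3 time slots suffice: Planning=1, IT=2, Audit=3, Hiring=1, Design=2, Ethics=2, Research=1. No two conflicting committees share a time slot.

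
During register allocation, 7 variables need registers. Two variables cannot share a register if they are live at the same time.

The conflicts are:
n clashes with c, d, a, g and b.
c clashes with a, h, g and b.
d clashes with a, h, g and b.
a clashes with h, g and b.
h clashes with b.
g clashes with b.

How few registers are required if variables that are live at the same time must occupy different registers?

5

n, c, a, g, b pairwise conflict, so at least 5 registers are needed.
Using 5 registers: n=4, c=3, d=3, a=2, h=4, g=5, b=1. No two conflicting variables share a register.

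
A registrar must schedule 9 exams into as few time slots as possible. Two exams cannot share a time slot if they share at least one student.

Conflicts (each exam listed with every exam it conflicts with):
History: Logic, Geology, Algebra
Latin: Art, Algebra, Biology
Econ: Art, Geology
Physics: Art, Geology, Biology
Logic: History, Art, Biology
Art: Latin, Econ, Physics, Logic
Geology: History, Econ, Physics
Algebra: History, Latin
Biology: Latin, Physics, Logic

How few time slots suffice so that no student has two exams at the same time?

3

The cycle Geology-Physics-Biology-Logic-History-Geology has odd length 5, so it cannot be 2-colored; at least 3 time slots are needed.
3 time slots suffice: time slot 1 → {History, Art, Biology}; time slot 2 → {Latin, Logic, Geology}; time slot 3 → {Econ, Physics, Algebra}. Every pair that conflicts lands in different time slots.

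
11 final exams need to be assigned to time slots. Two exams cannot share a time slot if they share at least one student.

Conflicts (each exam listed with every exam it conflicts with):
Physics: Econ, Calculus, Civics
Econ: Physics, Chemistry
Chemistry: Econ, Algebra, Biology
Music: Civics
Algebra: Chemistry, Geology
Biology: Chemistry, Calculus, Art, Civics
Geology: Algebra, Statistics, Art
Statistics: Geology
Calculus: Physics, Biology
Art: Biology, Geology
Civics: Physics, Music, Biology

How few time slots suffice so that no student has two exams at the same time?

The cycle Physics-Calculus-Biology-Chemistry-Econ-Physics has odd length 5, so it cannot be 2-colored; at least 3 time slots are needed.
3 time slots suffice: time slot 1 → {Physics, Music, Biology, Geology}; time slot 2 → {Chemistry, Statistics, Calculus, Art, Civics}; time slot 3 → {Econ, Algebra}. Each listed conflict is separated.

3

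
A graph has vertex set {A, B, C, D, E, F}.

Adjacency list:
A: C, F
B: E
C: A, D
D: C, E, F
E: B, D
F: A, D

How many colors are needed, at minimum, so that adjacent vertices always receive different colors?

2

B and E are adjacent, so at least 2 colors are needed.
2 colors suffice: color 1 → {A, B, D}; color 2 → {C, E, F}. No two adjacent vertices share a color.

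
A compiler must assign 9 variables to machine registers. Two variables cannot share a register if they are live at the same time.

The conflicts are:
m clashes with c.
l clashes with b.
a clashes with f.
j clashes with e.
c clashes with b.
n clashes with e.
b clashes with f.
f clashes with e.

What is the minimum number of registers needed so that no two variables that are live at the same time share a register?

2

a and f conflict, so at least 2 registers are needed.
Using 2 registers: m=2, l=1, a=2, j=1, c=1, n=1, b=2, f=1, e=2. No two conflicting variables share a register.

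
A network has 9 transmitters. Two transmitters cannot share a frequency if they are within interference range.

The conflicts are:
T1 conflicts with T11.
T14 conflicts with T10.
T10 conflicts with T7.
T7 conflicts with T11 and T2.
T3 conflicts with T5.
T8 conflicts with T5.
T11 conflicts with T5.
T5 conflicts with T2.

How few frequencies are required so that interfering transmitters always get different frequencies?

T7 and T2 conflict, so at least 2 frequencies are needed.
2 frequencies suffice: frequency 1 → {T1, T14, T7, T5}; frequency 2 → {T10, T3, T8, T11, T2}. Each listed conflict is separated.

2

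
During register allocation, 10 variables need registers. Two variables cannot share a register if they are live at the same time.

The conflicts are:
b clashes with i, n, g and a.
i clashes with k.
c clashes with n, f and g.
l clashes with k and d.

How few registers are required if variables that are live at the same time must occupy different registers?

2

c and g conflict, so at least 2 registers are needed.
A valid assignment using 2 registers: b=1, i=2, c=1, n=2, f=2, l=2, k=1, g=2, d=1, a=2. Every pair that conflicts lands in different registers.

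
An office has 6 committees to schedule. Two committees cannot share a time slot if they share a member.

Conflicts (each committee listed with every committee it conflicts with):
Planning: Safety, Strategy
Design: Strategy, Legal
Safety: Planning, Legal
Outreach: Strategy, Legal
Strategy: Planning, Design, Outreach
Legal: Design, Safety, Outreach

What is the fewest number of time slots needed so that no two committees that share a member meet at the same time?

3

The cycle Safety-Legal-Outreach-Strategy-Planning-Safety has odd length 5, so it cannot be 2-colored; at least 3 time slots are needed.
3 time slots suffice: time slot 1 → {Strategy, Legal}; time slot 2 → {Design, Safety, Outreach}; time slot 3 → {Planning}. Every pair that conflicts lands in different time slots.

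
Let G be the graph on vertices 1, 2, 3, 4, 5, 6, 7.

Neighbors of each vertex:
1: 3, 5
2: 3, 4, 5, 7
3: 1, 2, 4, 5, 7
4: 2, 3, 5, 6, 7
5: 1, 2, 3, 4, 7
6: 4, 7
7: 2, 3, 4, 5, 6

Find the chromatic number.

2, 3, 4, 5, 7 form a clique, so at least 5 colors are needed.
5 colors suffice: 1=blue, 2=purple, 3=red, 4=green, 5=yellow, 6=red, 7=blue. Every edge joins two different colors.

5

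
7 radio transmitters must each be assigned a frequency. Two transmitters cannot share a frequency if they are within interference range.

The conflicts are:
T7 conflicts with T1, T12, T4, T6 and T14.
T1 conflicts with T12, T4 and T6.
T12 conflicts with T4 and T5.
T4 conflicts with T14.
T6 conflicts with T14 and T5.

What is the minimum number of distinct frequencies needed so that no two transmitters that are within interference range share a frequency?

4

T7, T1, T12, T4 pairwise conflict, so at least 4 frequencies are needed.
Using 4 frequencies: T7=1, T1=4, T12=2, T4=3, T6=2, T14=4, T5=1. Each listed conflict is separated.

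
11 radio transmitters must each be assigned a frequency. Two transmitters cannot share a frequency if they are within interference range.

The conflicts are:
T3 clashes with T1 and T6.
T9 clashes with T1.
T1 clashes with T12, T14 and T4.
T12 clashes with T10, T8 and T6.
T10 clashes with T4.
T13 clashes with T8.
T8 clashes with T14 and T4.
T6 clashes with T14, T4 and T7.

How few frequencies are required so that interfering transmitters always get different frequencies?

2

T6 and T7 conflict, so at least 2 frequencies are needed.
A valid assignment using 2 frequencies: T3=2, T9=2, T1=1, T12=2, T10=1, T13=2, T8=1, T6=1, T14=2, T4=2, T7=2. Every pair that conflicts lands in different frequencies.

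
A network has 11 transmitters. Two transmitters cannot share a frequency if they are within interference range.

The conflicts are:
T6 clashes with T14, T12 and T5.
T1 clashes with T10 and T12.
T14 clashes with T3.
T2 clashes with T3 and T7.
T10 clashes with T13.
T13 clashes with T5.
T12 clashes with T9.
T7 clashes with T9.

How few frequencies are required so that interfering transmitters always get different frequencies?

The cycle T14-T6-T12-T9-T7-T2-T3-T14 has odd length 7, so it cannot be 2-colored; at least 3 frequencies are needed.
Using 3 frequencies: T6=1, T1=1, T14=2, T2=2, T10=2, T3=1, T13=1, T12=2, T7=3, T5=2, T9=1. No two conflicting transmitters share a frequency.

3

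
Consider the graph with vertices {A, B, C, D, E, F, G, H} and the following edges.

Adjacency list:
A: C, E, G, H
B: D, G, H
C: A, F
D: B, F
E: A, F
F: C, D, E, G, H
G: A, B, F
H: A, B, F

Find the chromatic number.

2

A and E are adjacent, so at least 2 colors are needed.
2 colors suffice: color 1 → {A, B, F}; color 2 → {C, D, E, G, H}. Every edge joins two different colors.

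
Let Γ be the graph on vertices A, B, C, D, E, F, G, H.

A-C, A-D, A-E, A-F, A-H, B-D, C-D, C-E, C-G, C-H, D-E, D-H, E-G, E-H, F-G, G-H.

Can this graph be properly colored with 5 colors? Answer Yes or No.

Yes

The chromatic number is 5. A, C, D, E, H are mutually adjacent (a clique of size 5), so at least 5 colors are needed.
5 colors suffice: color 1 → {B, F, H}; color 2 → {C}; color 3 → {A, G}; color 4 → {D}; color 5 → {E}.
That is already a proper 5-coloring.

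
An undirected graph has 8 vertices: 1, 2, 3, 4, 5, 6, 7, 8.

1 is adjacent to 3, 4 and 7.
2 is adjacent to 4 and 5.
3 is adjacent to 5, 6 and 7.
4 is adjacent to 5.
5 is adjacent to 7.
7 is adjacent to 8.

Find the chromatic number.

3

3, 5, 7 are pairwise adjacent, so at least 3 colors are needed.
3 colors suffice: color red → {1, 5, 6, 8}; color blue → {3, 4}; color green → {2, 7}. No two adjacent vertices share a color.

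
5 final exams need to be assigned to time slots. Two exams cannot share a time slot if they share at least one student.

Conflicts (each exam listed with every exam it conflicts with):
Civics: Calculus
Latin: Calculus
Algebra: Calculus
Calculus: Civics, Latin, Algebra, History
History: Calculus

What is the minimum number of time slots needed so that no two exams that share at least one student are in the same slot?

Civics and Calculus conflict, so at least 2 time slots are needed.
Using 2 time slots: Civics=2, Latin=2, Algebra=2, Calculus=1, History=2. No two conflicting exams share a time slot.

2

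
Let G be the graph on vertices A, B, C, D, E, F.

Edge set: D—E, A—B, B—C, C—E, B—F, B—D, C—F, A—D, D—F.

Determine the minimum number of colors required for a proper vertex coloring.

A, B, D are mutually adjacent, so at least 3 colors are needed.
One proper 3-coloring: A=green, B=blue, C=red, D=red, E=blue, F=green. Each edge has distinct colors on its endpoints.

3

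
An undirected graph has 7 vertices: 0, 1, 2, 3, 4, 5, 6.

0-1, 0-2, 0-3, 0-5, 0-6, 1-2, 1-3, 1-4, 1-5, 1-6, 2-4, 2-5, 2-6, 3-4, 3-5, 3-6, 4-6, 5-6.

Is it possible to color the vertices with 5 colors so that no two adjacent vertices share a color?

Yes

The chromatic number is 5. 0, 1, 3, 5, 6 form a clique, so at least 5 colors are needed.
A valid assignment using 5 colors: 0=e, 1=a, 2=d, 3=d, 4=c, 5=c, 6=b.
That is already a proper 5-coloring.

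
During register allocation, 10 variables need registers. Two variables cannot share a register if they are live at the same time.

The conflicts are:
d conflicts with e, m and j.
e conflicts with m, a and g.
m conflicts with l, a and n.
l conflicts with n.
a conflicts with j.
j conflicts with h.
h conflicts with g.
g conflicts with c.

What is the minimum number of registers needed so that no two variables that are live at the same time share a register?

m, l, n all conflict with each other, so at least 3 registers are needed.
Using 3 registers: d=3, e=2, m=1, l=2, a=3, j=1, h=2, g=1, n=3, c=2. Every pair that conflicts lands in different registers.

3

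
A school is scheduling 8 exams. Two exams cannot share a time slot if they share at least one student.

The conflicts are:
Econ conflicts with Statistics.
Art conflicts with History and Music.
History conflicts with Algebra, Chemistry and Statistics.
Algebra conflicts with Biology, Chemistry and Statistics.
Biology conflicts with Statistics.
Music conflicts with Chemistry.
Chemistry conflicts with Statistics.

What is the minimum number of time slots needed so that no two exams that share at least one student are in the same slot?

4

History, Algebra, Chemistry, Statistics all conflict with each other, so at least 4 time slots are needed.
4 time slots suffice: time slot 1 → {Music, Statistics}; time slot 2 → {Econ, History, Biology}; time slot 3 → {Art, Algebra}; time slot 4 → {Chemistry}. Every pair that conflicts lands in different time slots.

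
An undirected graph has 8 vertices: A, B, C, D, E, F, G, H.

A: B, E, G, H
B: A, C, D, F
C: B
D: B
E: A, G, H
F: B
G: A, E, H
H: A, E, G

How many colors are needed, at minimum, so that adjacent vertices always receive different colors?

A, E, G, H are pairwise adjacent (a clique of size 4), so at least 4 colors are needed.
A valid assignment using 4 colors: A=red, B=blue, C=red, D=red, E=yellow, F=red, G=blue, H=green. Every edge joins two different colors.

4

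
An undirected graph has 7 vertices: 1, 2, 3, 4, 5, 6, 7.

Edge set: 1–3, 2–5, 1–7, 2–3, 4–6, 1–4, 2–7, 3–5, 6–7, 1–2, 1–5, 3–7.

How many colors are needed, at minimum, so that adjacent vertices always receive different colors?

4

1, 2, 3, 7 form a clique, so at least 4 colors are needed.
4 colors suffice: color a → {1, 6}; color b → {2, 4}; color c → {5, 7}; color d → {3}. Each edge has distinct colors on its endpoints.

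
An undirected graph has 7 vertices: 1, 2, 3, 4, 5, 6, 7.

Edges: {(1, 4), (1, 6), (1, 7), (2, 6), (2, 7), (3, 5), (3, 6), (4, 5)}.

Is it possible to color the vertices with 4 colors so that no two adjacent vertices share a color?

Yes

The chromatic number is 3. The cycle 6-1-4-5-3-6 has odd length 5, so it cannot be 2-colored; at least 3 colors are needed.
3 colors suffice: color red → {4, 6, 7}; color blue → {1, 2, 5}; color green → {3}.
Since 4 ≥ 3, a proper 4-coloring certainly exists.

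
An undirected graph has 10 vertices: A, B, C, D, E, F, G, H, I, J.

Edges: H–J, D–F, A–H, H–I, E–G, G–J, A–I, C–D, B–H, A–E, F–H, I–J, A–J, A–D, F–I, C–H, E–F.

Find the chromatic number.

4

A, H, I, J are pairwise adjacent (a clique of size 4), so at least 4 colors are needed.
4 colors suffice: color 1 → {D, E, H}; color 2 → {A, B, C, F, G}; color 3 → {J}; color 4 → {I}. Each edge has distinct colors on its endpoints.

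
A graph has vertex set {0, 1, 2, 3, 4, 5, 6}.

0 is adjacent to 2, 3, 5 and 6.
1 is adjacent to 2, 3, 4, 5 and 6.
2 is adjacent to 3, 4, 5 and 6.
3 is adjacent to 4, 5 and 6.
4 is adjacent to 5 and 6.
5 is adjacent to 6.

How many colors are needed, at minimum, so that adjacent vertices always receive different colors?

6

1, 2, 3, 4, 5, 6 are pairwise adjacent (a clique of size 6), so at least 6 colors are needed.
6 colors suffice: color red → {6}; color blue → {5}; color green → {3}; color yellow → {2}; color purple → {0, 4}; color orange → {1}. No two adjacent vertices share a color.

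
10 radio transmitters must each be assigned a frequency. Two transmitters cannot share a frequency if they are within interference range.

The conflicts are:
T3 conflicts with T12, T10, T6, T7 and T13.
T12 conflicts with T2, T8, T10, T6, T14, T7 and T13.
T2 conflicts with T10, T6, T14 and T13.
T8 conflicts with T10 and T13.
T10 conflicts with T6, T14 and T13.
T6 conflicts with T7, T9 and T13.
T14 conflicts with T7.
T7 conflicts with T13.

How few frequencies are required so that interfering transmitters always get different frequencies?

T3, T12, T10, T6, T13 all conflict with each other, so at least 5 frequencies are needed.
5 frequencies suffice: frequency 1 → {T12, T9}; frequency 2 → {T8, T6, T14}; frequency 3 → {T13}; frequency 4 → {T10, T7}; frequency 5 → {T3, T2}. Every pair that conflicts lands in different frequencies.

5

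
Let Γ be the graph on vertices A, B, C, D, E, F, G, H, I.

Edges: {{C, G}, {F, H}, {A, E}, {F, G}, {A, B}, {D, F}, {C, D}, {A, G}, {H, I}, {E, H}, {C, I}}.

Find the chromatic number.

3

The cycle F-D-C-I-H-F has odd length 5, so it cannot be 2-colored; at least 3 colors are needed.
3 colors suffice: color 1 → {A, C, F}; color 2 → {B, D, G, H}; color 3 → {E, I}. No two adjacent vertices share a color.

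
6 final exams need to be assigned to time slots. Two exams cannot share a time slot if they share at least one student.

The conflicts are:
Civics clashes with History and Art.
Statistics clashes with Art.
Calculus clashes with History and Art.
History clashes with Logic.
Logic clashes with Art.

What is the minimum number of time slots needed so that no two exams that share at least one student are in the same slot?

Statistics and Art conflict, so at least 2 time slots are needed.
2 time slots suffice: time slot 1 → {History, Art}; time slot 2 → {Civics, Statistics, Calculus, Logic}. Every pair that conflicts lands in different time slots.

2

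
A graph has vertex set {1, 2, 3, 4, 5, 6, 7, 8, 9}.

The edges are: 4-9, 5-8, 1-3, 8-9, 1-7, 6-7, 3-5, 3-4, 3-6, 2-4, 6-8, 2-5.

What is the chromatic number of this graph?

3

The cycle 8-5-2-4-9-8 has odd length 5, so it cannot be 2-colored; at least 3 colors are needed.
3 colors suffice: color red → {2, 3, 7, 8}; color blue → {1, 4, 5, 6}; color green → {9}. No two adjacent vertices share a color.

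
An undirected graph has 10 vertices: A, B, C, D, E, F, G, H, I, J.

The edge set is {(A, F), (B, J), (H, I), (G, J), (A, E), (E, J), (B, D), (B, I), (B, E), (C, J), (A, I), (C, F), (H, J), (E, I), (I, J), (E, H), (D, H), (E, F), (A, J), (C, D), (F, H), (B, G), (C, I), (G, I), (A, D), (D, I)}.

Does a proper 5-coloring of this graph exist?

Yes

The chromatic number is 4. A, E, I, J are pairwise adjacent (a clique of size 4), so at least 4 colors are needed.
4 colors suffice: color red → {F, I}; color blue → {D, J}; color green → {C, E, G}; color yellow → {A, B, H}.
Since 5 ≥ 4, a proper 5-coloring certainly exists.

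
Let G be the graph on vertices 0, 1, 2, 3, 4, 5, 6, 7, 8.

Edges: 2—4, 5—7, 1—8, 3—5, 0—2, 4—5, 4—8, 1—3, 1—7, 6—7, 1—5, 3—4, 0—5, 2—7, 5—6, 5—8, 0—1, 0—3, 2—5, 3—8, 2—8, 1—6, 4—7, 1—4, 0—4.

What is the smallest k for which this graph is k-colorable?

5

0, 1, 3, 4, 5 are mutually adjacent (a clique of size 5), so at least 5 colors are needed.
5 colors suffice: 0=d, 1=c, 2=c, 3=e, 4=b, 5=a, 6=b, 7=d, 8=d. No two adjacent vertices share a color.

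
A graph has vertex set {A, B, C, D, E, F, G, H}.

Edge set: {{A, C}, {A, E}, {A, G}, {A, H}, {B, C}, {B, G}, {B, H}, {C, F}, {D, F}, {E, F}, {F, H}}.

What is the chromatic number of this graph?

B and H are adjacent, so at least 2 colors are needed.
2 colors suffice: color 1 → {A, B, F}; color 2 → {C, D, E, G, H}. No two adjacent vertices share a color.

2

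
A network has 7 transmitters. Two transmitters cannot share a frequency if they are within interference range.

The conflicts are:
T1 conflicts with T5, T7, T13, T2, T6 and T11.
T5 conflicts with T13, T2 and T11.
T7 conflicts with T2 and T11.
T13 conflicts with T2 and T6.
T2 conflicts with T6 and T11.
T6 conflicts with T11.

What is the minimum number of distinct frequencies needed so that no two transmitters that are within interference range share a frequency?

T1, T2, T6, T11 are mutually in conflict, so at least 4 frequencies are needed.
4 frequencies suffice: T1=2, T5=4, T7=4, T13=3, T2=1, T6=4, T11=3. No two conflicting transmitters share a frequency.

4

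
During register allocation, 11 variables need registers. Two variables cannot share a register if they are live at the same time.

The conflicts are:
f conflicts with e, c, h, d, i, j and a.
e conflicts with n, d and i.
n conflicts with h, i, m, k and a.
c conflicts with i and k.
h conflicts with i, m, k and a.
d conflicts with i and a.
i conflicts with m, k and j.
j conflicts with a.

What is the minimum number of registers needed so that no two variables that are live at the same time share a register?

n, h, i, k pairwise conflict, so at least 4 registers are needed.
4 registers suffice: register 1 → {i, a}; register 2 → {f, n}; register 3 → {e, c, h, j}; register 4 → {d, m, k}. Every pair that conflicts lands in different registers.

4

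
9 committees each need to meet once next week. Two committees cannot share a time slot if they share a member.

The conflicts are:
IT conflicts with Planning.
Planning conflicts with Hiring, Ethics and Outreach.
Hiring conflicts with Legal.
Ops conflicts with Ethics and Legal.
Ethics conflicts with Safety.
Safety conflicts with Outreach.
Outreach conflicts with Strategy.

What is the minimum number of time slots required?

3

The cycle Planning-Hiring-Legal-Ops-Ethics-Planning has odd length 5, so it cannot be 2-colored; at least 3 time slots are needed.
3 time slots suffice: time slot 1 → {Planning, Safety, Legal, Strategy}; time slot 2 → {IT, Hiring, Ethics, Outreach}; time slot 3 → {Ops}. Every pair that conflicts lands in different time slots.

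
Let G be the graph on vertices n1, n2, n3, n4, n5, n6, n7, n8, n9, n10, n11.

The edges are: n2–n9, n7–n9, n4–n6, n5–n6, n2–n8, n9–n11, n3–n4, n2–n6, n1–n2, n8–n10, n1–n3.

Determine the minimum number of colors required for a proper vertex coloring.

The cycle n1-n2-n6-n4-n3-n1 has odd length 5, so it cannot be 2-colored; at least 3 colors are needed.
3 colors suffice: color R → {n2, n3, n5, n7, n10, n11}; color B → {n1, n6, n8, n9}; color G → {n4}. No two adjacent vertices share a color.

3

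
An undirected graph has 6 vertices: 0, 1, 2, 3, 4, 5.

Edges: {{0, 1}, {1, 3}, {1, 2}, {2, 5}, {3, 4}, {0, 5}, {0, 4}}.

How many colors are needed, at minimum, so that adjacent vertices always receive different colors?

0 and 5 are adjacent, so at least 2 colors are needed.
2 colors suffice: color a → {0, 2, 3}; color b → {1, 4, 5}. No two adjacent vertices share a color.

2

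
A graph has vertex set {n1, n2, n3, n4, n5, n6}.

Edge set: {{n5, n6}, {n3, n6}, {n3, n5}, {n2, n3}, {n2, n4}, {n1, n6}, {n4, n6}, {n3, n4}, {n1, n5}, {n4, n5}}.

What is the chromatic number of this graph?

4

n3, n4, n5, n6 form a clique, so at least 4 colors are needed.
A valid assignment using 4 colors: n1=1, n2=3, n3=1, n4=2, n5=4, n6=3. Each edge has distinct colors on its endpoints.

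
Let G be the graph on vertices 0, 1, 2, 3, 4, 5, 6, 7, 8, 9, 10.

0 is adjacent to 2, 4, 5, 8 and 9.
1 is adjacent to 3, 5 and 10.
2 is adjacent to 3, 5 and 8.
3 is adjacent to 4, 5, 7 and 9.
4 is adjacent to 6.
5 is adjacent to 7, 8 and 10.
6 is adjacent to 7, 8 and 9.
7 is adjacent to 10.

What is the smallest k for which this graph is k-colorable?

0, 2, 5, 8 form a clique, so at least 4 colors are needed.
4 colors suffice: color a → {5, 6}; color b → {0, 3, 10}; color c → {1, 2, 4, 7, 9}; color d → {8}. No two adjacent vertices share a color.

4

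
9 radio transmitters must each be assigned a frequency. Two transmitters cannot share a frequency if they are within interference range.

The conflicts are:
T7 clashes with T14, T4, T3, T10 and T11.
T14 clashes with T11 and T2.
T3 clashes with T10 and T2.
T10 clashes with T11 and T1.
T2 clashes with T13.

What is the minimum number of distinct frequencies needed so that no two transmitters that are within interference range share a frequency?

3

T7, T3, T10 all conflict with each other, so at least 3 frequencies are needed.
A valid assignment using 3 frequencies: T7=1, T14=2, T4=2, T3=3, T10=2, T11=3, T2=1, T13=2, T1=1. No two conflicting transmitters share a frequency.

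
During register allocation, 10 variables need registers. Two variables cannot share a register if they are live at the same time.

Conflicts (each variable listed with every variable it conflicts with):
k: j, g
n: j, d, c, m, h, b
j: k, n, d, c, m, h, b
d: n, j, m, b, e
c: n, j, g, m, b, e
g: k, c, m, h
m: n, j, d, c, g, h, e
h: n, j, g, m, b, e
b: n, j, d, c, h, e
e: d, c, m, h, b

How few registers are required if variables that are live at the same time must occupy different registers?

n, j, c, m pairwise conflict, so at least 4 registers are needed.
Using 4 registers: k=2, n=4, j=1, d=3, c=3, g=1, m=2, h=3, b=2, e=1. No two conflicting variables share a register.

4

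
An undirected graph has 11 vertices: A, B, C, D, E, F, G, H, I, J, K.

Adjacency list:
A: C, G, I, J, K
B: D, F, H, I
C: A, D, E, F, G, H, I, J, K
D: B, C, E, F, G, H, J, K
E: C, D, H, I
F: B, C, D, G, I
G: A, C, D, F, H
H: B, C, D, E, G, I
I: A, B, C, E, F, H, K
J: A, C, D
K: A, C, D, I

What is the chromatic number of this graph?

4

C, D, F, G are pairwise adjacent (a clique of size 4), so at least 4 colors are needed.
A valid assignment using 4 colors: A=3, B=1, C=1, D=2, E=4, F=3, G=4, H=3, I=2, J=4, K=4. No two adjacent vertices share a color.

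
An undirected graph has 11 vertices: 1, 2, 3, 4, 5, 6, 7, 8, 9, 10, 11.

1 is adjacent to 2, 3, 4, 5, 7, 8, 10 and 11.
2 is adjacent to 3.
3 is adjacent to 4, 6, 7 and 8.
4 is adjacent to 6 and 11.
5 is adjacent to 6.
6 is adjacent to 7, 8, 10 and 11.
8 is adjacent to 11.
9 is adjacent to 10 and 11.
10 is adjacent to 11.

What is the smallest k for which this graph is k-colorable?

3, 4, 6 are pairwise adjacent, so at least 3 colors are needed.
3 colors suffice: color a → {1, 6, 9}; color b → {3, 5, 11}; color c → {2, 4, 7, 8, 10}. Each edge has distinct colors on its endpoints.

3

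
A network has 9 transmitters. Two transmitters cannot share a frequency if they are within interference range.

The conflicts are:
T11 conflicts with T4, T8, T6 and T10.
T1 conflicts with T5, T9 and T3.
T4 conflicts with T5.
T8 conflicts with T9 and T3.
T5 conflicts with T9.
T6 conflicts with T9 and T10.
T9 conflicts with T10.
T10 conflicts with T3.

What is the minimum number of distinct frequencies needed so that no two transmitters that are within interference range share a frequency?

T1, T5, T9 all conflict with each other, so at least 3 frequencies are needed.
3 frequencies suffice: frequency 1 → {T11, T9, T3}; frequency 2 → {T1, T4, T8, T10}; frequency 3 → {T5, T6}. Each listed conflict is separated.

3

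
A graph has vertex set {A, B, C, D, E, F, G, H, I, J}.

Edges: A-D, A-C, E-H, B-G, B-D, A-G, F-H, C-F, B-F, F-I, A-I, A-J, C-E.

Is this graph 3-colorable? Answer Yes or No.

Yes

The chromatic number is 3. The cycle G-A-I-F-B-G has odd length 5, so it cannot be 2-colored; at least 3 colors are needed.
3 colors suffice: A=1, B=2, C=2, D=3, E=1, F=1, G=3, H=2, I=2, J=2.
That is already a proper 3-coloring.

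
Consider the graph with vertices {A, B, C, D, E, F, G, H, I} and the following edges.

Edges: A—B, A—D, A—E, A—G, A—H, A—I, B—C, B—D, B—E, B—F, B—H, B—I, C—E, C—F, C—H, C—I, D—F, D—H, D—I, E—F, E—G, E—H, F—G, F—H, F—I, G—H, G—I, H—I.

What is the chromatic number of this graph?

5

B, D, F, H, I are mutually adjacent (a clique of size 5), so at least 5 colors are needed.
5 colors suffice: color 1 → {H}; color 2 → {B, G}; color 3 → {E, I}; color 4 → {A, F}; color 5 → {C, D}. No two adjacent vertices share a color.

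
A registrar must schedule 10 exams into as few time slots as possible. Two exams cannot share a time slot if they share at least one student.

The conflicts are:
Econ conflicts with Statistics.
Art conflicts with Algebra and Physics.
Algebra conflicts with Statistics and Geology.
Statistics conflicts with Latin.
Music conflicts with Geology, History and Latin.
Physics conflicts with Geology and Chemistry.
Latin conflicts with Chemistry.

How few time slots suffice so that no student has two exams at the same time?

The cycle Geology-Algebra-Statistics-Latin-Music-Geology has odd length 5, so it cannot be 2-colored; at least 3 time slots are needed.
3 time slots suffice: time slot 1 → {Art, Statistics, Geology, History, Chemistry}; time slot 2 → {Econ, Algebra, Physics, Latin}; time slot 3 → {Music}. No two conflicting exams share a time slot.

3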